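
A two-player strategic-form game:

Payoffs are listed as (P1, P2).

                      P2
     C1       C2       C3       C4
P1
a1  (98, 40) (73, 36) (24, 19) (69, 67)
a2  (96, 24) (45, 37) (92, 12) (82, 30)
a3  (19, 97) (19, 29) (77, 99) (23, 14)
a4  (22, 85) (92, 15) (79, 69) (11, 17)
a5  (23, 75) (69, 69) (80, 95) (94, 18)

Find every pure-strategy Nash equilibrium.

P1 against C1: payoffs 98, 96, 19, 22, 23 → best response a1.
P1 against C2: payoffs 73, 45, 19, 92, 69 → best response a4.
P1 against C3: payoffs 24, 92, 77, 79, 80 → best response a2.
P1 against C4: payoffs 69, 82, 23, 11, 94 → best response a5.
P2 against a1: payoffs 40, 36, 19, 67 → best response C4.
P2 against a2: payoffs 24, 37, 12, 30 → best response C2.
P2 against a3: payoffs 97, 29, 99, 14 → best response C3.
P2 against a4: payoffs 85, 15, 69, 17 → best response C1.
P2 against a5: payoffs 75, 69, 95, 18 → best response C3.
No profile is a mutual best response for all players.

This game has no pure Nash equilibrium.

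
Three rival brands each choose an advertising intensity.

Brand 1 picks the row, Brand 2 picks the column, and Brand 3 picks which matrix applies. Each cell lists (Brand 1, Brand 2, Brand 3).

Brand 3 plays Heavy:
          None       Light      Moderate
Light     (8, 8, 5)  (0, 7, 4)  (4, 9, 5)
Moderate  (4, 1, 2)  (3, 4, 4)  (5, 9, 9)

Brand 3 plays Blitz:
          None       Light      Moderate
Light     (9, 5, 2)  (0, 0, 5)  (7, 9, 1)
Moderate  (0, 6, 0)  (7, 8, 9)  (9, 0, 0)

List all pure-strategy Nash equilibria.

(Moderate, Light, Blitz), (Moderate, Moderate, Heavy)

(Light, None, Heavy): Brand 2 can switch to Moderate (8 → 9). Not NE.
(Light, None, Blitz): Brand 2 can switch to Moderate (5 → 9). Not NE.
(Light, Light, Heavy): Brand 1 can switch to Moderate (0 → 3). Not NE.
(Light, Light, Blitz): Brand 1 can switch to Moderate (0 → 7). Not NE.
(Light, Moderate, Heavy): Brand 1 can switch to Moderate (4 → 5). Not NE.
(Light, Moderate, Blitz): Brand 1 can switch to Moderate (7 → 9). Not NE.
(Moderate, Light, Blitz): Brand 1 gets 7, best alternative 0; Brand 2 gets 8, best alternative 6; Brand 3 gets 9, best alternative 4. No profitable deviation — NE.
(Moderate, Moderate, Heavy): Brand 1 gets 5, best alternative 4; Brand 2 gets 9, best alternative 4; Brand 3 gets 9, best alternative 0. No profitable deviation — NE.
(The remaining 4 profiles each have a profitable deviation by the same check.)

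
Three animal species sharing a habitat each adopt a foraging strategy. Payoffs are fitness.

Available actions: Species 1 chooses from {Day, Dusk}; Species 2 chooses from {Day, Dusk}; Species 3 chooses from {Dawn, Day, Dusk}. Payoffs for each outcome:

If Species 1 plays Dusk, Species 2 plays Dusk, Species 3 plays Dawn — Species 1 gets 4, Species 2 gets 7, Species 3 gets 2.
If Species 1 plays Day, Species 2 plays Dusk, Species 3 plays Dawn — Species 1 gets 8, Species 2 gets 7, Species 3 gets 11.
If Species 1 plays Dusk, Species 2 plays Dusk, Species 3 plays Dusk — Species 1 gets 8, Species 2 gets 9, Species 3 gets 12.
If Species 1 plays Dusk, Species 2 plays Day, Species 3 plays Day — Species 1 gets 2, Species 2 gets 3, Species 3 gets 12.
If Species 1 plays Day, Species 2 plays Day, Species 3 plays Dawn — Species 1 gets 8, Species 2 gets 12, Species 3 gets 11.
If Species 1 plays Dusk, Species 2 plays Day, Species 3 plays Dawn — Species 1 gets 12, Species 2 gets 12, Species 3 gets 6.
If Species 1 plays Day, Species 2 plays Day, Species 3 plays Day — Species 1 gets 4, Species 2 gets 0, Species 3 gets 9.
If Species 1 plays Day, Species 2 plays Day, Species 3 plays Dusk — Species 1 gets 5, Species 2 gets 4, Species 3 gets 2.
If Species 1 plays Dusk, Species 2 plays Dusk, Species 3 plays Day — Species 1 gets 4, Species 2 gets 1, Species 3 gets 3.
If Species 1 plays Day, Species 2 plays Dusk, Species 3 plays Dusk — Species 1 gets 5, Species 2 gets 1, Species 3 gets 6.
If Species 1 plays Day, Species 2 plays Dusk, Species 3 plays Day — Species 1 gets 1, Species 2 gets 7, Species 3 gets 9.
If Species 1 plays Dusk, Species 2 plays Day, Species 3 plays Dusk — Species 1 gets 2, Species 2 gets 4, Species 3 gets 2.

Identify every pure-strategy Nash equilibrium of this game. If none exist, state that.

Pure NE: (Dusk, Dusk, Dusk)

(Day, Day, Dawn): Species 1 can switch to Dusk (8 → 12). Not NE.
(Day, Day, Day): Species 2 can switch to Dusk (0 → 7). Not NE.
(Day, Day, Dusk): Species 3 can switch to Dawn (2 → 11). Not NE.
(Day, Dusk, Dawn): Species 2 can switch to Day (7 → 12). Not NE.
(Day, Dusk, Day): Species 1 can switch to Dusk (1 → 4). Not NE.
(Day, Dusk, Dusk): Species 1 can switch to Dusk (5 → 8). Not NE.
(Dusk, Day, Dawn): Species 3 can switch to Day (6 → 12). Not NE.
(Dusk, Day, Day): Species 1 can switch to Day (2 → 4). Not NE.
(Dusk, Dusk, Dusk): Species 1 gets 8, best alternative 5; Species 2 gets 9, best alternative 4; Species 3 gets 12, best alternative 3. No profitable deviation — NE.
(The remaining 3 profiles each have a profitable deviation by the same check.)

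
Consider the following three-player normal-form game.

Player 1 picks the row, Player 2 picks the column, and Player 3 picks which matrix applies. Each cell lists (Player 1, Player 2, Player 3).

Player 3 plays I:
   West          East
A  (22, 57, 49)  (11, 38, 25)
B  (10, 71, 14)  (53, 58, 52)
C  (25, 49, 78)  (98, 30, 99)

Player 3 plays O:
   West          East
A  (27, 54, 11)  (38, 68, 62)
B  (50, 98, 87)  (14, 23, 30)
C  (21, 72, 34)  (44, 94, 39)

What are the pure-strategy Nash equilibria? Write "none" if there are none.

Mark each player's best response to every combination of opponents' strategies; a profile where every player is best-responding is a pure Nash equilibrium.
Player 1 against (West, I): payoffs 22, 10, 25 → best response C.
Player 1 against (West, O): payoffs 27, 50, 21 → best response B.
Player 1 against (East, I): payoffs 11, 53, 98 → best response C.
Player 1 against (East, O): payoffs 38, 14, 44 → best response C.
Player 2 against (A, I): payoffs 57, 38 → best response West.
Player 2 against (A, O): payoffs 54, 68 → best response East.
Player 2 against (B, I): payoffs 71, 58 → best response West.
Player 2 against (B, O): payoffs 98, 23 → best response West.
Player 2 against (C, I): payoffs 49, 30 → best response West.
Player 2 against (C, O): payoffs 72, 94 → best response East.
Player 3 against (A, West): payoffs 49, 11 → best response I.
Player 3 against (A, East): payoffs 25, 62 → best response O.
Player 3 against (B, West): payoffs 14, 87 → best response O.
Player 3 against (B, East): payoffs 52, 30 → best response I.
Player 3 against (C, West): payoffs 78, 34 → best response I.
Player 3 against (C, East): payoffs 99, 39 → best response I.
Mutual best responses: (B, West, O); (C, West, I).

Pure-strategy Nash equilibria: (B, West, O), (C, West, I)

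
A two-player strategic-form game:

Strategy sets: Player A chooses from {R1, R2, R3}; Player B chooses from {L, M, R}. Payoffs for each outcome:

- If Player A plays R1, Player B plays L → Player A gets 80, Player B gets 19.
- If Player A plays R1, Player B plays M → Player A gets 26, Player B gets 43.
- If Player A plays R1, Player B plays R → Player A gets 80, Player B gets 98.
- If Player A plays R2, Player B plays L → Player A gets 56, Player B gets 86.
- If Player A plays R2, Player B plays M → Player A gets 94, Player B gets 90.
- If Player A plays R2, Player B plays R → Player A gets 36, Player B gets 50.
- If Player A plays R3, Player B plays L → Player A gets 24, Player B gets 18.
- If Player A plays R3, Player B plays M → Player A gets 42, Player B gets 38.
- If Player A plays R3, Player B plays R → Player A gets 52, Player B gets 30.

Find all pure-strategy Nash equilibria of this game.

Pure-strategy Nash equilibria: (R1, R) and (R2, M)

(R1, L): Player B can switch to M (19 → 43). Not NE.
(R1, M): Player A can switch to R2 (26 → 94). Not NE.
(R1, R): Player A gets 80, best alternative 52; Player B gets 98, best alternative 43. No profitable deviation — NE.
(R2, L): Player A can switch to R1 (56 → 80). Not NE.
(R2, M): Player A gets 94, best alternative 42; Player B gets 90, best alternative 86. No profitable deviation — NE.
(R2, R): Player A can switch to R1 (36 → 80). Not NE.
(R3, L): Player A can switch to R1 (24 → 80). Not NE.
(R3, M): Player A can switch to R2 (42 → 94). Not NE.
(R3, R): Player A can switch to R1 (52 → 80). Not NE.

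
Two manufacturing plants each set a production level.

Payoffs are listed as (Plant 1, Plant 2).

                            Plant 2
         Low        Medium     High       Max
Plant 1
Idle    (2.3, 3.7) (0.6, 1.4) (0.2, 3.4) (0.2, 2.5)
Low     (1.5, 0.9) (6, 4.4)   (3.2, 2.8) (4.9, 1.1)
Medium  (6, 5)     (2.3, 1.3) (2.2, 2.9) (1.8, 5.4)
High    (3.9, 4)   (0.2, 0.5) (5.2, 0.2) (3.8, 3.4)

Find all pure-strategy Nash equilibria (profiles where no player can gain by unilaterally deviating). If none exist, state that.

(Low, Medium)

Plant 1 against Low: payoffs 2.3, 1.5, 6, 3.9 → best response Medium.
Plant 1 against Medium: payoffs 0.6, 6, 2.3, 0.2 → best response Low.
Plant 1 against High: payoffs 0.2, 3.2, 2.2, 5.2 → best response High.
Plant 1 against Max: payoffs 0.2, 4.9, 1.8, 3.8 → best response Low.
Plant 2 against Idle: payoffs 3.7, 1.4, 3.4, 2.5 → best response Low.
Plant 2 against Low: payoffs 0.9, 4.4, 2.8, 1.1 → best response Medium.
Plant 2 against Medium: payoffs 5, 1.3, 2.9, 5.4 → best response Max.
Plant 2 against High: payoffs 4, 0.5, 0.2, 3.4 → best response Low.
Mutual best responses: (Low, Medium).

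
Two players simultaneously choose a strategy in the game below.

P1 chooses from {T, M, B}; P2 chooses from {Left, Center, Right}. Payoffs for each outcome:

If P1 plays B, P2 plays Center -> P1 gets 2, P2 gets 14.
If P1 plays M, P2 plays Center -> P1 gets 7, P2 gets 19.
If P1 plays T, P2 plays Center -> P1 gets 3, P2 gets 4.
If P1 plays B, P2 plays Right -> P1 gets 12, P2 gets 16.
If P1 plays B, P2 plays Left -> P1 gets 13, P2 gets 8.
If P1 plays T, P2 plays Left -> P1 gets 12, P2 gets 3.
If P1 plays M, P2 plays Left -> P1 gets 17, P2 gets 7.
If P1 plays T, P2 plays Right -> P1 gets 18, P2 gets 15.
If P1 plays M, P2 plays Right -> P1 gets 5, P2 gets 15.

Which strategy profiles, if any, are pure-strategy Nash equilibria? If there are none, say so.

The pure Nash equilibria are (T, Right); (M, Center).

For each player, find the best response to each opponent profile; mutual best responses are the pure NE.
P1 against Left: payoffs 12, 17, 13 → best response M.
P1 against Center: payoffs 3, 7, 2 → best response M.
P1 against Right: payoffs 18, 5, 12 → best response T.
P2 against T: payoffs 3, 4, 15 → best response Right.
P2 against M: payoffs 7, 19, 15 → best response Center.
P2 against B: payoffs 8, 14, 16 → best response Right.
Mutual best responses: (T, Right); (M, Center).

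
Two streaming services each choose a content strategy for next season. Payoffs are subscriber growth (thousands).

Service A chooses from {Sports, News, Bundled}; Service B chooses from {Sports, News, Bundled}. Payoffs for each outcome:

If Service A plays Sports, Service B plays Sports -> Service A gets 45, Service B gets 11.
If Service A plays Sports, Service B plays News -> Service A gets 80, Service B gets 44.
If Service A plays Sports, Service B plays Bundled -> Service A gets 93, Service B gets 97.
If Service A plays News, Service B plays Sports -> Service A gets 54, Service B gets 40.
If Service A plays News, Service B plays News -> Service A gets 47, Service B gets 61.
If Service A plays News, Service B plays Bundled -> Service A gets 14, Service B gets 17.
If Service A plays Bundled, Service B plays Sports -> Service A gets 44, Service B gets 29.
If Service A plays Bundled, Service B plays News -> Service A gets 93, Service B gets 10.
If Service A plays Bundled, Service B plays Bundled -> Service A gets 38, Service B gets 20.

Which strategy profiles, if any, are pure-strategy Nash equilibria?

Pure NE: (Sports, Bundled)

Service A against Sports: payoffs 45, 54, 44 → best response News.
Service A against News: payoffs 80, 47, 93 → best response Bundled.
Service A against Bundled: payoffs 93, 14, 38 → best response Sports.
Service B against Sports: payoffs 11, 44, 97 → best response Bundled.
Service B against News: payoffs 40, 61, 17 → best response News.
Service B against Bundled: payoffs 29, 10, 20 → best response Sports.
Mutual best responses: (Sports, Bundled).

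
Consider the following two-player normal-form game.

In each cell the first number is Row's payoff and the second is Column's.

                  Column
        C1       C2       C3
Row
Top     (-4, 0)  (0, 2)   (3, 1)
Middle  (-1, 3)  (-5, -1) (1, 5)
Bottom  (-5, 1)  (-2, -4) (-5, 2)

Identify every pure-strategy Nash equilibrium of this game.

(Top, C2)

(Top, C1): Row can switch to Middle (-4 → -1). Not NE.
(Top, C2): Row gets 0, best alternative -2; Column gets 2, best alternative 1. No profitable deviation — NE.
(Top, C3): Column can switch to C2 (1 → 2). Not NE.
(Middle, C1): Column can switch to C3 (3 → 5). Not NE.
(Middle, C2): Row can switch to Top (-5 → 0). Not NE.
(Middle, C3): Row can switch to Top (1 → 3). Not NE.
(Bottom, C1): Row can switch to Top (-5 → -4). Not NE.
(Bottom, C2): Row can switch to Top (-2 → 0). Not NE.
(Bottom, C3): Row can switch to Top (-5 → 3). Not NE.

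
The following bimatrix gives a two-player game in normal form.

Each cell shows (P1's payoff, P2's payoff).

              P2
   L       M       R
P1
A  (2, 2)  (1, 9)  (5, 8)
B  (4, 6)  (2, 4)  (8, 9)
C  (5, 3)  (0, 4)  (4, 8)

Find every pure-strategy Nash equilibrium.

Pure NE: (B, R)

(A, L): P1 can switch to B (2 → 4). Not NE.
(A, M): P1 can switch to B (1 → 2). Not NE.
(A, R): P1 can switch to B (5 → 8). Not NE.
(B, L): P1 can switch to C (4 → 5). Not NE.
(B, M): P2 can switch to L (4 → 6). Not NE.
(B, R): P1 gets 8, best alternative 5; P2 gets 9, best alternative 6. No profitable deviation — NE.
(C, L): P2 can switch to M (3 → 4). Not NE.
(C, M): P1 can switch to A (0 → 1). Not NE.
(C, R): P1 can switch to A (4 → 5). Not NE.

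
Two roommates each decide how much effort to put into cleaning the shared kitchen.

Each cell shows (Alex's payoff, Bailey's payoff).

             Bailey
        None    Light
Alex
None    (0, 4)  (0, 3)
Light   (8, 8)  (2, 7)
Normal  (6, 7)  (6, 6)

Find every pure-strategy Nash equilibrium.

The unique pure-strategy Nash equilibrium is (Light, None).

Alex against None: payoffs 0, 8, 6 → best response Light.
Alex against Light: payoffs 0, 2, 6 → best response Normal.
Bailey against None: payoffs 4, 3 → best response None.
Bailey against Light: payoffs 8, 7 → best response None.
Bailey against Normal: payoffs 7, 6 → best response None.
Mutual best responses: (Light, None).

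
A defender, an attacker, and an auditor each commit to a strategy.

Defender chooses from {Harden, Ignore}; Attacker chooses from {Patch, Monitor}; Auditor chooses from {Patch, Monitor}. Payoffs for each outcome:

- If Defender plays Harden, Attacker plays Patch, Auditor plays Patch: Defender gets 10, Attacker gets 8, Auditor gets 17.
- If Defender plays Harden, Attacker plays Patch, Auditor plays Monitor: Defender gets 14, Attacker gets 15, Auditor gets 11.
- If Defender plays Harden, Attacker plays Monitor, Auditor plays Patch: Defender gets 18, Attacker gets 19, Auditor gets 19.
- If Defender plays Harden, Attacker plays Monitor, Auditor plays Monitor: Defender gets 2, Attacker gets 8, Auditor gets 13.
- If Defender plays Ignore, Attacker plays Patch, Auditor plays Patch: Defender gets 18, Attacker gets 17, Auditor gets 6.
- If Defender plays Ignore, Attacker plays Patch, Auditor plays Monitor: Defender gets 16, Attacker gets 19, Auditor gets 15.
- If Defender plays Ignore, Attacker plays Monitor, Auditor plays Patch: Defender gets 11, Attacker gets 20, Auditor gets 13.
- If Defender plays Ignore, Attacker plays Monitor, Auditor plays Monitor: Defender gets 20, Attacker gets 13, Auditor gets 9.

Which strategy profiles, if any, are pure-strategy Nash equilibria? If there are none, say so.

Pure-strategy Nash equilibria: (Harden, Monitor, Patch), (Ignore, Patch, Monitor)

(Harden, Patch, Patch): Defender can switch to Ignore (10 → 18). Not NE.
(Harden, Patch, Monitor): Defender can switch to Ignore (14 → 16). Not NE.
(Harden, Monitor, Patch): Defender gets 18, best alternative 11; Attacker gets 19, best alternative 8; Auditor gets 19, best alternative 13. No profitable deviation — NE.
(Harden, Monitor, Monitor): Defender can switch to Ignore (2 → 20). Not NE.
(Ignore, Patch, Patch): Attacker can switch to Monitor (17 → 20). Not NE.
(Ignore, Patch, Monitor): Defender gets 16, best alternative 14; Attacker gets 19, best alternative 13; Auditor gets 15, best alternative 6. No profitable deviation — NE.
(Ignore, Monitor, Patch): Defender can switch to Harden (11 → 18). Not NE.
(Ignore, Monitor, Monitor): Attacker can switch to Patch (13 → 19). Not NE.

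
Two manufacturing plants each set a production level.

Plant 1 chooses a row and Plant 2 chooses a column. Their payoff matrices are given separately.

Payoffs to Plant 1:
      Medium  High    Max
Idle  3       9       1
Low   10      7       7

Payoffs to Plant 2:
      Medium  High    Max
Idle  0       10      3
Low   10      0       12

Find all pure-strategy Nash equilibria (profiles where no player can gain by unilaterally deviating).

Plant 1 against Medium: payoffs 3, 10 → best response Low.
Plant 1 against High: payoffs 9, 7 → best response Idle.
Plant 1 against Max: payoffs 1, 7 → best response Low.
Plant 2 against Idle: payoffs 0, 10, 3 → best response High.
Plant 2 against Low: payoffs 10, 0, 12 → best response Max.
Mutual best responses: (Idle, High); (Low, Max).

The pure Nash equilibria are (Idle, High) and (Low, Max).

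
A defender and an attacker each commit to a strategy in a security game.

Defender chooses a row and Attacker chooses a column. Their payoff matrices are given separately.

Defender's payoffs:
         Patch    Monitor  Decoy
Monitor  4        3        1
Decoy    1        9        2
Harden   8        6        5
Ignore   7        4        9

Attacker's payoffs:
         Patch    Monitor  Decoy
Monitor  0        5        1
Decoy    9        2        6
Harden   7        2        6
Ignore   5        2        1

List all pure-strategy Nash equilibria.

(Harden, Patch)

Defender against Patch: payoffs 4, 1, 8, 7 → best response Harden.
Defender against Monitor: payoffs 3, 9, 6, 4 → best response Decoy.
Defender against Decoy: payoffs 1, 2, 5, 9 → best response Ignore.
Attacker against Monitor: payoffs 0, 5, 1 → best response Monitor.
Attacker against Decoy: payoffs 9, 2, 6 → best response Patch.
Attacker against Harden: payoffs 7, 2, 6 → best response Patch.
Attacker against Ignore: payoffs 5, 2, 1 → best response Patch.
Mutual best responses: (Harden, Patch).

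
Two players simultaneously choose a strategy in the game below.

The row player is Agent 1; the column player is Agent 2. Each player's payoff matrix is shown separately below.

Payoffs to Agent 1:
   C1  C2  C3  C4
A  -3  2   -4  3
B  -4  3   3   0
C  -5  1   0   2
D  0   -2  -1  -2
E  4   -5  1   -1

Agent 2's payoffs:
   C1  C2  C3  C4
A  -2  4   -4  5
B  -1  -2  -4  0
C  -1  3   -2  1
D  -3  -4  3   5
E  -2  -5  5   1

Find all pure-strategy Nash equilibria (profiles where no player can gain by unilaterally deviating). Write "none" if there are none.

The unique pure-strategy Nash equilibrium is (A, C4).

Mark each player's best response to every combination of opponents' strategies; a profile where every player is best-responding is a pure Nash equilibrium.
Agent 1 against C1: payoffs -3, -4, -5, 0, 4 → best response E.
Agent 1 against C2: payoffs 2, 3, 1, -2, -5 → best response B.
Agent 1 against C3: payoffs -4, 3, 0, -1, 1 → best response B.
Agent 1 against C4: payoffs 3, 0, 2, -2, -1 → best response A.
Agent 2 against A: payoffs -2, 4, -4, 5 → best response C4.
Agent 2 against B: payoffs -1, -2, -4, 0 → best response C4.
Agent 2 against C: payoffs -1, 3, -2, 1 → best response C2.
Agent 2 against D: payoffs -3, -4, 3, 5 → best response C4.
Agent 2 against E: payoffs -2, -5, 5, 1 → best response C3.
Mutual best responses: (A, C4).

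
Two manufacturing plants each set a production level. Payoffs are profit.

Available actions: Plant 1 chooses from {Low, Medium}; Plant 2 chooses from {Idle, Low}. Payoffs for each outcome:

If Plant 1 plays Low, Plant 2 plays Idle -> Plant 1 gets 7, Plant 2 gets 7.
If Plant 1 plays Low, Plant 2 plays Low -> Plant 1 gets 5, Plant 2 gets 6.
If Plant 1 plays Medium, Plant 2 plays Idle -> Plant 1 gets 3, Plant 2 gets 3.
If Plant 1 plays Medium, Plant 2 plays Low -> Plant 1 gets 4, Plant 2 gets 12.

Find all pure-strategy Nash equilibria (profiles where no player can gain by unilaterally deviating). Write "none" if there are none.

Plant 1 against Idle: payoffs 7, 3 → best response Low.
Plant 1 against Low: payoffs 5, 4 → best response Low.
Plant 2 against Low: payoffs 7, 6 → best response Idle.
Plant 2 against Medium: payoffs 3, 12 → best response Low.
Mutual best responses: (Low, Idle).

(Low, Idle)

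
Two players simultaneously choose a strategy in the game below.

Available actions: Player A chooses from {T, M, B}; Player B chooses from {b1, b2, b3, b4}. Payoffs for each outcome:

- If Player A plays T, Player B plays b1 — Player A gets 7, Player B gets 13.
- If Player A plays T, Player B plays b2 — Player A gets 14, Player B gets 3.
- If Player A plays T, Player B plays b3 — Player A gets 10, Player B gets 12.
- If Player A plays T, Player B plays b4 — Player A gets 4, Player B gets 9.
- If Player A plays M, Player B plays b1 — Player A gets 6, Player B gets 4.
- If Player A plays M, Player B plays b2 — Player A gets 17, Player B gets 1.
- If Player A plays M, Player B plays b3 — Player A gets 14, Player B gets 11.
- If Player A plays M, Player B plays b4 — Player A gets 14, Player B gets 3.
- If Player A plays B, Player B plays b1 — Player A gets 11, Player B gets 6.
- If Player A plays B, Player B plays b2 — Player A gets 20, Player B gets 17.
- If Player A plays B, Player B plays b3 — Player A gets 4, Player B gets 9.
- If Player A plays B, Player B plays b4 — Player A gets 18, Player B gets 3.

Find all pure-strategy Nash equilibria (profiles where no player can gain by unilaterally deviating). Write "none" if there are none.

Mark each player's best response to every combination of opponents' strategies; a profile where every player is best-responding is a pure Nash equilibrium.
Player A against b1: payoffs 7, 6, 11 → best response B.
Player A against b2: payoffs 14, 17, 20 → best response B.
Player A against b3: payoffs 10, 14, 4 → best response M.
Player A against b4: payoffs 4, 14, 18 → best response B.
Player B against T: payoffs 13, 3, 12, 9 → best response b1.
Player B against M: payoffs 4, 1, 11, 3 → best response b3.
Player B against B: payoffs 6, 17, 9, 3 → best response b2.
Mutual best responses: (M, b3); (B, b2).

(M, b3); (B, b2)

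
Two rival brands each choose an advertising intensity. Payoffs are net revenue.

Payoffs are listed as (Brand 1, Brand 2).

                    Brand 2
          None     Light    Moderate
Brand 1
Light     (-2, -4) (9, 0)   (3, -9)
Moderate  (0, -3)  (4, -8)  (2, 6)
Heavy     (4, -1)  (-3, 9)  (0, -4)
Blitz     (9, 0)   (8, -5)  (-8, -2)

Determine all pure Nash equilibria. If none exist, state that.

For each player, find the best response to each opponent profile; mutual best responses are the pure NE.
Brand 1 against None: payoffs -2, 0, 4, 9 → best response Blitz.
Brand 1 against Light: payoffs 9, 4, -3, 8 → best response Light.
Brand 1 against Moderate: payoffs 3, 2, 0, -8 → best response Light.
Brand 2 against Light: payoffs -4, 0, -9 → best response Light.
Brand 2 against Moderate: payoffs -3, -8, 6 → best response Moderate.
Brand 2 against Heavy: payoffs -1, 9, -4 → best response Light.
Brand 2 against Blitz: payoffs 0, -5, -2 → best response None.
Mutual best responses: (Light, Light); (Blitz, None).

The pure Nash equilibria are (Light, Light), (Blitz, None).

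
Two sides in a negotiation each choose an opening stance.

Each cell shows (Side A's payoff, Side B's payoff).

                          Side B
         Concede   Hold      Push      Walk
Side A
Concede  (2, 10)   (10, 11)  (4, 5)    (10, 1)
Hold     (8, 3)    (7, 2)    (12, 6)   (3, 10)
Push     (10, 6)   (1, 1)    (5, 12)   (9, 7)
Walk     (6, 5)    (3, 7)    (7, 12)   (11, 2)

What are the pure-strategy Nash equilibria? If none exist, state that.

Pure NE: (Concede, Hold)

(Concede, Concede): Side A can switch to Hold (2 → 8). Not NE.
(Concede, Hold): Side A gets 10, best alternative 7; Side B gets 11, best alternative 10. No profitable deviation — NE.
(Concede, Push): Side A can switch to Hold (4 → 12). Not NE.
(Concede, Walk): Side A can switch to Walk (10 → 11). Not NE.
(Hold, Concede): Side A can switch to Push (8 → 10). Not NE.
(Hold, Hold): Side A can switch to Concede (7 → 10). Not NE.
(Hold, Push): Side B can switch to Walk (6 → 10). Not NE.
(The remaining 9 profiles each have a profitable deviation by the same check.)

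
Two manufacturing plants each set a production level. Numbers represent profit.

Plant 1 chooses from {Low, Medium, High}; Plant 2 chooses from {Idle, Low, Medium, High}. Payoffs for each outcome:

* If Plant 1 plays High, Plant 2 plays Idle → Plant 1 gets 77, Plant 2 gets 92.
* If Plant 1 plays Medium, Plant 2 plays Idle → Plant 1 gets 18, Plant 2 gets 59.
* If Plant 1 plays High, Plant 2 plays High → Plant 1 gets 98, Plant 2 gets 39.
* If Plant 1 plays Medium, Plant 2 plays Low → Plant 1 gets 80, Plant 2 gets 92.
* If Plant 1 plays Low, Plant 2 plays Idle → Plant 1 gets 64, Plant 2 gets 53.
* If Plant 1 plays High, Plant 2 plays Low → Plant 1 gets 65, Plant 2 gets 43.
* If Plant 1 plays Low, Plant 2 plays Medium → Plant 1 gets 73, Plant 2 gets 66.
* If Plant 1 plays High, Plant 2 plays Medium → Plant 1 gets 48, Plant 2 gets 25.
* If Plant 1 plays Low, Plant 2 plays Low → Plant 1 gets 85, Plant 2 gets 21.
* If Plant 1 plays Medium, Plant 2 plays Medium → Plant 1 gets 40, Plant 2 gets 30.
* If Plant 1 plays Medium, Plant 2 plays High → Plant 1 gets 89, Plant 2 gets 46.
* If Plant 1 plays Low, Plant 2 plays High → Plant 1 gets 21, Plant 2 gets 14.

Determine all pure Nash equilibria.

Plant 1 against Idle: payoffs 64, 18, 77 → best response High.
Plant 1 against Low: payoffs 85, 80, 65 → best response Low.
Plant 1 against Medium: payoffs 73, 40, 48 → best response Low.
Plant 1 against High: payoffs 21, 89, 98 → best response High.
Plant 2 against Low: payoffs 53, 21, 66, 14 → best response Medium.
Plant 2 against Medium: payoffs 59, 92, 30, 46 → best response Low.
Plant 2 against High: payoffs 92, 43, 25, 39 → best response Idle.
Mutual best responses: (Low, Medium); (High, Idle).

The pure Nash equilibria are (Low, Medium), (High, Idle).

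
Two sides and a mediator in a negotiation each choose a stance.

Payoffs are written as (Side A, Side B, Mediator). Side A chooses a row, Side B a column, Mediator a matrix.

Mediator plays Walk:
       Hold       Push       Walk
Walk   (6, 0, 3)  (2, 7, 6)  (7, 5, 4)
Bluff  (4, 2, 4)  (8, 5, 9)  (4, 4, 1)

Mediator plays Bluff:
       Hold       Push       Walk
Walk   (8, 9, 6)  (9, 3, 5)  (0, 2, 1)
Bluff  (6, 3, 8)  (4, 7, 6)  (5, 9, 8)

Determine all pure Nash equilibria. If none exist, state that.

Mark each player's best response to every combination of opponents' strategies; a profile where every player is best-responding is a pure Nash equilibrium.
Side A against (Hold, Walk): payoffs 6, 4 → best response Walk.
Side A against (Hold, Bluff): payoffs 8, 6 → best response Walk.
Side A against (Push, Walk): payoffs 2, 8 → best response Bluff.
Side A against (Push, Bluff): payoffs 9, 4 → best response Walk.
Side A against (Walk, Walk): payoffs 7, 4 → best response Walk.
Side A against (Walk, Bluff): payoffs 0, 5 → best response Bluff.
Side B against (Walk, Walk): payoffs 0, 7, 5 → best response Push.
Side B against (Walk, Bluff): payoffs 9, 3, 2 → best response Hold.
Side B against (Bluff, Walk): payoffs 2, 5, 4 → best response Push.
Side B against (Bluff, Bluff): payoffs 3, 7, 9 → best response Walk.
Mediator against (Walk, Hold): payoffs 3, 6 → best response Bluff.
Mediator against (Walk, Push): payoffs 6, 5 → best response Walk.
Mediator against (Walk, Walk): payoffs 4, 1 → best response Walk.
Mediator against (Bluff, Hold): payoffs 4, 8 → best response Bluff.
Mediator against (Bluff, Push): payoffs 9, 6 → best response Walk.
Mediator against (Bluff, Walk): payoffs 1, 8 → best response Bluff.
Mutual best responses: (Walk, Hold, Bluff); (Bluff, Push, Walk); (Bluff, Walk, Bluff).

Pure-strategy Nash equilibria: (Walk, Hold, Bluff); (Bluff, Push, Walk); (Bluff, Walk, Bluff)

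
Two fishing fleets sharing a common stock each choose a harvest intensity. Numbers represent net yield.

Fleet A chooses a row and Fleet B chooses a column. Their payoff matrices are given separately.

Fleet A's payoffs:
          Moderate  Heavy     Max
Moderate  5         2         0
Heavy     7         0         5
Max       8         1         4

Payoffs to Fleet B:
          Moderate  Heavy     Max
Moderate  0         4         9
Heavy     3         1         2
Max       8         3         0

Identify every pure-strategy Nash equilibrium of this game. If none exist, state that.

Fleet A against Moderate: payoffs 5, 7, 8 → best response Max.
Fleet A against Heavy: payoffs 2, 0, 1 → best response Moderate.
Fleet A against Max: payoffs 0, 5, 4 → best response Heavy.
Fleet B against Moderate: payoffs 0, 4, 9 → best response Max.
Fleet B against Heavy: payoffs 3, 1, 2 → best response Moderate.
Fleet B against Max: payoffs 8, 3, 0 → best response Moderate.
Mutual best responses: (Max, Moderate).

(Max, Moderate)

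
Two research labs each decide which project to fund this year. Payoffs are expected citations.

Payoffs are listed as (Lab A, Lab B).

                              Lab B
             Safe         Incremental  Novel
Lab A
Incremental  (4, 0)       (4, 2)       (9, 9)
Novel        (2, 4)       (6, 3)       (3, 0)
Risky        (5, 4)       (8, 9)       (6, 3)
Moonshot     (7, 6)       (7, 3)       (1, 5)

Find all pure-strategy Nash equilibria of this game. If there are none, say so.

The pure Nash equilibria are (Incremental, Novel) and (Risky, Incremental) and (Moonshot, Safe).

(Incremental, Safe): Lab A can switch to Risky (4 → 5). Not NE.
(Incremental, Incremental): Lab A can switch to Novel (4 → 6). Not NE.
(Incremental, Novel): Lab A gets 9, best alternative 6; Lab B gets 9, best alternative 2. No profitable deviation — NE.
(Novel, Safe): Lab A can switch to Incremental (2 → 4). Not NE.
(Novel, Incremental): Lab A can switch to Risky (6 → 8). Not NE.
(Novel, Novel): Lab A can switch to Incremental (3 → 9). Not NE.
(Risky, Safe): Lab A can switch to Moonshot (5 → 7). Not NE.
(Risky, Incremental): Lab A gets 8, best alternative 7; Lab B gets 9, best alternative 4. No profitable deviation — NE.
(Moonshot, Safe): Lab A gets 7, best alternative 5; Lab B gets 6, best alternative 5. No profitable deviation — NE.
(The remaining 3 profiles each have a profitable deviation by the same check.)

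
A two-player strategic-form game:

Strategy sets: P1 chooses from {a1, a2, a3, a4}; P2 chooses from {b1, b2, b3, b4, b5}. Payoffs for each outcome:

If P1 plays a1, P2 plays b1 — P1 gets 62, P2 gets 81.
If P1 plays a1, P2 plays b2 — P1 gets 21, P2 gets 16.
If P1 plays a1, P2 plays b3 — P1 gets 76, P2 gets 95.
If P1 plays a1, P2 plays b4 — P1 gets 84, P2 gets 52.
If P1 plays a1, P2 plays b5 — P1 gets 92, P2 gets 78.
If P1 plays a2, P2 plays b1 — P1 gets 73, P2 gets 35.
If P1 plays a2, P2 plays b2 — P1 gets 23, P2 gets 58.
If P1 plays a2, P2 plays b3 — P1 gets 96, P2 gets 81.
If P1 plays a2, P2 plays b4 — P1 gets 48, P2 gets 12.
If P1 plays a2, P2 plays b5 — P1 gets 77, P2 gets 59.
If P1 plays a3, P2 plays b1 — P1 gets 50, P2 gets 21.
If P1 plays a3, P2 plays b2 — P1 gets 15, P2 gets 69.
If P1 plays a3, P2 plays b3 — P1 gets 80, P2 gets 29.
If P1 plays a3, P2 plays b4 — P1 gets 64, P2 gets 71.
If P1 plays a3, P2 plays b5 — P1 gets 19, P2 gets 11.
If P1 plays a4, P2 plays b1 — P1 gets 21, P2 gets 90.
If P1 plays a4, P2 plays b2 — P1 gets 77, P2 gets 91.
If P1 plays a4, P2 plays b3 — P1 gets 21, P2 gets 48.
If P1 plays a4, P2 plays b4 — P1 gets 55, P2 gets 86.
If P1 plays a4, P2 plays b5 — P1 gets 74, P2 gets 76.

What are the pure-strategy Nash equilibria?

(a1, b1): P1 can switch to a2 (62 → 73). Not NE.
(a1, b2): P1 can switch to a2 (21 → 23). Not NE.
(a1, b3): P1 can switch to a2 (76 → 96). Not NE.
(a1, b4): P2 can switch to b1 (52 → 81). Not NE.
(a1, b5): P2 can switch to b1 (78 → 81). Not NE.
(a2, b1): P2 can switch to b2 (35 → 58). Not NE.
(a2, b3): P1 gets 96, best alternative 80; P2 gets 81, best alternative 59. No profitable deviation — NE.
(a4, b2): P1 gets 77, best alternative 23; P2 gets 91, best alternative 90. No profitable deviation — NE.
(The remaining 12 profiles each have a profitable deviation by the same check.)

Pure-strategy Nash equilibria: (a2, b3), (a4, b2)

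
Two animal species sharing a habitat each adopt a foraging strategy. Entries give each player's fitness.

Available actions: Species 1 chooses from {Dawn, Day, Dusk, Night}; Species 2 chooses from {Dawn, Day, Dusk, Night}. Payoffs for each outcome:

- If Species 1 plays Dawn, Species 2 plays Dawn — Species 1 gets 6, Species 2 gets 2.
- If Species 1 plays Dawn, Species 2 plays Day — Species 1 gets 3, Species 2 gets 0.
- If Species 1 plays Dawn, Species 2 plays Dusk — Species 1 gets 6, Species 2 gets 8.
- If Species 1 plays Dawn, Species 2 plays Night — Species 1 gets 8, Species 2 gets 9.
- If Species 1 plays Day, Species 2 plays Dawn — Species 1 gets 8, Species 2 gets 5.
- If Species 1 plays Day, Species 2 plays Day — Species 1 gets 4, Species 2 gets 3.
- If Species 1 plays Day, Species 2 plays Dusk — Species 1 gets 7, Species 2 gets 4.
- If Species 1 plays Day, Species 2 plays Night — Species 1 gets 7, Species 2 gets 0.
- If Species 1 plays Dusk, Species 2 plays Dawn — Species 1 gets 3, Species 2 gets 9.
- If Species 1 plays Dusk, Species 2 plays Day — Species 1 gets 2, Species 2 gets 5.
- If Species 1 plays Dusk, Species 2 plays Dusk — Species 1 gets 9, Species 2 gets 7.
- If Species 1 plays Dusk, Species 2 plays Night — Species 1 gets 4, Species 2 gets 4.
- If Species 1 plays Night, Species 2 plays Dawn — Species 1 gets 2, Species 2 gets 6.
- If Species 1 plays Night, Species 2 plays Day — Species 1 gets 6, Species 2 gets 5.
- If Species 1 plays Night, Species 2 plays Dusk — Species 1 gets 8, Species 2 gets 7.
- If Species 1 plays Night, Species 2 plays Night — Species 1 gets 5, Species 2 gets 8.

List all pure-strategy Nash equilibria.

Pure-strategy Nash equilibria: (Dawn, Night), (Day, Dawn)

Mark each player's best response to every combination of opponents' strategies; a profile where every player is best-responding is a pure Nash equilibrium.
Species 1 against Dawn: payoffs 6, 8, 3, 2 → best response Day.
Species 1 against Day: payoffs 3, 4, 2, 6 → best response Night.
Species 1 against Dusk: payoffs 6, 7, 9, 8 → best response Dusk.
Species 1 against Night: payoffs 8, 7, 4, 5 → best response Dawn.
Species 2 against Dawn: payoffs 2, 0, 8, 9 → best response Night.
Species 2 against Day: payoffs 5, 3, 4, 0 → best response Dawn.
Species 2 against Dusk: payoffs 9, 5, 7, 4 → best response Dawn.
Species 2 against Night: payoffs 6, 5, 7, 8 → best response Night.
Mutual best responses: (Dawn, Night); (Day, Dawn).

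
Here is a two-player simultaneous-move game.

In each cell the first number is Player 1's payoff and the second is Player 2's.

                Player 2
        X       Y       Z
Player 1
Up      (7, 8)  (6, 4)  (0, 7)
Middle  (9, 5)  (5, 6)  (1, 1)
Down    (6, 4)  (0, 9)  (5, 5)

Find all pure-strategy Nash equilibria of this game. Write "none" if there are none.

Mark each player's best response to every combination of opponents' strategies; a profile where every player is best-responding is a pure Nash equilibrium.
Player 1 against X: payoffs 7, 9, 6 → best response Middle.
Player 1 against Y: payoffs 6, 5, 0 → best response Up.
Player 1 against Z: payoffs 0, 1, 5 → best response Down.
Player 2 against Up: payoffs 8, 4, 7 → best response X.
Player 2 against Middle: payoffs 5, 6, 1 → best response Y.
Player 2 against Down: payoffs 4, 9, 5 → best response Y.
No profile is a mutual best response for all players.

This game has no pure Nash equilibrium.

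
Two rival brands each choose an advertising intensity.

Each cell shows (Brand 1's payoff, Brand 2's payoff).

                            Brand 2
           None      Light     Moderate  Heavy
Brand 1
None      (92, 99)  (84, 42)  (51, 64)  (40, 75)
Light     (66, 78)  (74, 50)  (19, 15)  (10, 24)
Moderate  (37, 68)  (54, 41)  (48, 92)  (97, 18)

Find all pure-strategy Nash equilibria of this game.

Pure NE: (None, None)

Brand 1 against None: payoffs 92, 66, 37 → best response None.
Brand 1 against Light: payoffs 84, 74, 54 → best response None.
Brand 1 against Moderate: payoffs 51, 19, 48 → best response None.
Brand 1 against Heavy: payoffs 40, 10, 97 → best response Moderate.
Brand 2 against None: payoffs 99, 42, 64, 75 → best response None.
Brand 2 against Light: payoffs 78, 50, 15, 24 → best response None.
Brand 2 against Moderate: payoffs 68, 41, 92, 18 → best response Moderate.
Mutual best responses: (None, None).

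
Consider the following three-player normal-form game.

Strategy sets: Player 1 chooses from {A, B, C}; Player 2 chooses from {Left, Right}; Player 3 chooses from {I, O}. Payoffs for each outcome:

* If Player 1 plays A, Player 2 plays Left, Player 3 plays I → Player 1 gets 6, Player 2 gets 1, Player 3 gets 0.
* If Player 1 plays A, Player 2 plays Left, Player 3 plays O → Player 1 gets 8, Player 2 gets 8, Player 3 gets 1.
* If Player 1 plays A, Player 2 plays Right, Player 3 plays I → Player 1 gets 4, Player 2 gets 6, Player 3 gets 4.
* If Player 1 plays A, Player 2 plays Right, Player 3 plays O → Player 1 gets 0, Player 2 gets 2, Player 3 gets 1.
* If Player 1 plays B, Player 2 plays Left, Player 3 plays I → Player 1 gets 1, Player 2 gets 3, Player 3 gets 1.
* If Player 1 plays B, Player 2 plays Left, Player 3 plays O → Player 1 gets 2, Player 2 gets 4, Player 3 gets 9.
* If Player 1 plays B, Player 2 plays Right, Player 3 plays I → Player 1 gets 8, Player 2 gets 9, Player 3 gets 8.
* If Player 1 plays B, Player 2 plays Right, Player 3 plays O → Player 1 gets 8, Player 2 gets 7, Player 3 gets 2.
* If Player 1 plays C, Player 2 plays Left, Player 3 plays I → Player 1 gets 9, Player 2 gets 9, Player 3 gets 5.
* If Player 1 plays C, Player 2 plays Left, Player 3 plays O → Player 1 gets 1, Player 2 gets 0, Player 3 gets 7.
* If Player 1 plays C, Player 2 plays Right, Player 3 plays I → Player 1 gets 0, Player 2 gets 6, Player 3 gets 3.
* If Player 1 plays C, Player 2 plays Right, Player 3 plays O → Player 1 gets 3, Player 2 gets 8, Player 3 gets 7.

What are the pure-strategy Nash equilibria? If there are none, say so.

Player 1 against (Left, I): payoffs 6, 1, 9 → best response C.
Player 1 against (Left, O): payoffs 8, 2, 1 → best response A.
Player 1 against (Right, I): payoffs 4, 8, 0 → best response B.
Player 1 against (Right, O): payoffs 0, 8, 3 → best response B.
Player 2 against (A, I): payoffs 1, 6 → best response Right.
Player 2 against (A, O): payoffs 8, 2 → best response Left.
Player 2 against (B, I): payoffs 3, 9 → best response Right.
Player 2 against (B, O): payoffs 4, 7 → best response Right.
Player 2 against (C, I): payoffs 9, 6 → best response Left.
Player 2 against (C, O): payoffs 0, 8 → best response Right.
Player 3 against (A, Left): payoffs 0, 1 → best response O.
Player 3 against (A, Right): payoffs 4, 1 → best response I.
Player 3 against (B, Left): payoffs 1, 9 → best response O.
Player 3 against (B, Right): payoffs 8, 2 → best response I.
Player 3 against (C, Left): payoffs 5, 7 → best response O.
Player 3 against (C, Right): payoffs 3, 7 → best response O.
Mutual best responses: (A, Left, O); (B, Right, I).

(A, Left, O) and (B, Right, I)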